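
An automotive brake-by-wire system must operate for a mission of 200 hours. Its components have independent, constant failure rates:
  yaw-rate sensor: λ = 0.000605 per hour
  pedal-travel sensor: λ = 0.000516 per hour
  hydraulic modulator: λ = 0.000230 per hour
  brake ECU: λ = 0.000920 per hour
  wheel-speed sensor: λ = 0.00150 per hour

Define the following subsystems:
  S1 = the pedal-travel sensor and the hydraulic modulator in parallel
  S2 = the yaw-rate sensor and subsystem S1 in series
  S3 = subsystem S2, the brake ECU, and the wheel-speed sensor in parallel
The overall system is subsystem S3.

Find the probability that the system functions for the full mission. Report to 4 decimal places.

R(yaw-rate sensor) = exp(−0.000605 × 200) = 0.886034
R(pedal-travel sensor) = exp(−0.000516 × 200) = 0.901947
R(hydraulic modulator) = exp(−0.000230 × 200) = 0.955042
R(brake ECU) = exp(−0.000920 × 200) = 0.831936
R(wheel-speed sensor) = exp(−0.00150 × 200) = 0.740818
Parallel (pedal-travel sensor and hydraulic modulator): 1 − (1 − 0.901947)(1 − 0.955042) = 0.995592
Series (yaw-rate sensor and [0.995592]): 0.886034 × 0.995592 = 0.882128
Parallel ([0.882128], brake ECU, and wheel-speed sensor): 1 − (1 − 0.882128)(1 − 0.831936)(1 − 0.740818) = 0.9949

0.9949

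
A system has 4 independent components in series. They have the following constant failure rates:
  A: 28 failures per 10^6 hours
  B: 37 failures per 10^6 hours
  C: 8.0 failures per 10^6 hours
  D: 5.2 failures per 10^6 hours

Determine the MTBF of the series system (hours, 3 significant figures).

12800

Series of exponential components: λ_sys = Σ λ_i
λ_sys = 0.000028 + 0.000037 + 0.0000080 + 0.0000052 = 7.8200e-05 /h
MTBF = 1 / λ_sys = 12800 h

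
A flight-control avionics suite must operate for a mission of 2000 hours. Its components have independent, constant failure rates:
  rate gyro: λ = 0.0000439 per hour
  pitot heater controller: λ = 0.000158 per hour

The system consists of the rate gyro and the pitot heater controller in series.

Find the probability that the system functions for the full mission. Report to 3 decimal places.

R(rate gyro) = exp(−0.0000439 × 2000) = 0.91594
R(pitot heater controller) = exp(−0.000158 × 2000) = 0.72906
Series (rate gyro and pitot heater controller): 0.91594 × 0.72906 = 0.668

0.668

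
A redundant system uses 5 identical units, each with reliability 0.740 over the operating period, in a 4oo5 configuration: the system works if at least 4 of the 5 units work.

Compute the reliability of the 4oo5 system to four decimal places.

0.6117

R = Σ_{i=4}^{5} C(5,i) p^i (1−p)^{5−i} with p = 0.740
C(5,4)·0.740^4·0.260^1 = 0.389825
C(5,5)·0.740^5·0.260^0 = 0.221901
Sum = 0.6117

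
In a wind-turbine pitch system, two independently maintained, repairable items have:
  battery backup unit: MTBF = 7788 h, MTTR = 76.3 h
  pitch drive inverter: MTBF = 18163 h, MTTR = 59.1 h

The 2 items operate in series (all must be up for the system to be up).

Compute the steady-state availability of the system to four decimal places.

0.9871

A(battery backup unit) = MTBF/(MTBF+MTTR) = 7788/(7788+76.3) = 0.990298
A(pitch drive inverter) = MTBF/(MTBF+MTTR) = 18163/(18163+59.1) = 0.996757
Series availability: 0.990298 × 0.996757 = 0.9871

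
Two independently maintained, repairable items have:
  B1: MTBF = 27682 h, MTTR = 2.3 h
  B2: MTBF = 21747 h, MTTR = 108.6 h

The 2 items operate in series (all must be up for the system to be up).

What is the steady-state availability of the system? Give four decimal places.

0.9949

A(B1) = MTBF/(MTBF+MTTR) = 27682/(27682+2.3) = 0.999917
A(B2) = MTBF/(MTBF+MTTR) = 21747/(21747+108.6) = 0.995031
Series availability: 0.999917 × 0.995031 = 0.9949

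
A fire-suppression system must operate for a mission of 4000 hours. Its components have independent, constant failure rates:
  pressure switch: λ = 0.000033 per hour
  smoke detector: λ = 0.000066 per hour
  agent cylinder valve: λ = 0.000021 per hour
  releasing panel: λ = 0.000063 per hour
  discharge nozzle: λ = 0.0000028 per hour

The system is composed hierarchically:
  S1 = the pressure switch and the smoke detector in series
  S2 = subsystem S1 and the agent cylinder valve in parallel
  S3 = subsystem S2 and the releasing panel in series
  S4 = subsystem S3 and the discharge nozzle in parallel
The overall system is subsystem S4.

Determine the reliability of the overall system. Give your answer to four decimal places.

R(pressure switch) = exp(−0.000033 × 4000) = 0.876341
R(smoke detector) = exp(−0.000066 × 4000) = 0.767974
R(agent cylinder valve) = exp(−0.000021 × 4000) = 0.919431
R(releasing panel) = exp(−0.000063 × 4000) = 0.777245
R(discharge nozzle) = exp(−0.0000028 × 4000) = 0.988862
Series (pressure switch and smoke detector): 0.876341 × 0.767974 = 0.673007
Parallel ([0.673007] and agent cylinder valve): 1 − (1 − 0.673007)(1 − 0.919431) = 0.973655
Series ([0.973655] and releasing panel): 0.973655 × 0.777245 = 0.756768
Parallel ([0.756768] and discharge nozzle): 1 − (1 − 0.756768)(1 − 0.988862) = 0.9973

0.9973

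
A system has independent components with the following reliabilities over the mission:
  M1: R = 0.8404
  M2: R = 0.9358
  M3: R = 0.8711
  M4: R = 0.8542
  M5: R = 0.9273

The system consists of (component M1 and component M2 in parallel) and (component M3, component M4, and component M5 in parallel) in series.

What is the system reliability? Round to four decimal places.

0.9884

Parallel (M1 and M2): 1 − (1 − 0.840400)(1 − 0.935800) = 0.989754
Parallel (M3, M4, and M5): 1 − (1 − 0.871100)(1 − 0.854200)(1 − 0.927300) = 0.998634
Series ([0.989754] and [0.998634]): 0.989754 × 0.998634 = 0.9884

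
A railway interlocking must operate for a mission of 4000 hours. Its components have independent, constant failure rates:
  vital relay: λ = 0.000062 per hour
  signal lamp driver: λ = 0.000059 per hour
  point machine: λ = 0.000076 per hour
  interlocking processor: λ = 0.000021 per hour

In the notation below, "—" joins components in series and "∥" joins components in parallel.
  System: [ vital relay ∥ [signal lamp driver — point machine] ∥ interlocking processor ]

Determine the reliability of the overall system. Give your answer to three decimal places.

0.993

R(vital relay) = exp(−0.000062 × 4000) = 0.78036
R(signal lamp driver) = exp(−0.000059 × 4000) = 0.78978
R(point machine) = exp(−0.000076 × 4000) = 0.73786
R(interlocking processor) = exp(−0.000021 × 4000) = 0.91943
Series (signal lamp driver and point machine): 0.78978 × 0.73786 = 0.58275
Parallel (vital relay, [0.58275], and interlocking processor): 1 − (1 − 0.78036)(1 − 0.58275)(1 − 0.91943) = 0.993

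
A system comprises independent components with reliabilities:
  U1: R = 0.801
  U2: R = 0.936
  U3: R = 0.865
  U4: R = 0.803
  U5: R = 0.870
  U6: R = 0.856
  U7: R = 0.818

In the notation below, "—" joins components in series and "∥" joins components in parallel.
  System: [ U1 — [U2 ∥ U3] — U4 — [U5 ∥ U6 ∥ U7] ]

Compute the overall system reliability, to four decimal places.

Parallel (U2 and U3): 1 − (1 − 0.936000)(1 − 0.865000) = 0.991360
Parallel (U5, U6, and U7): 1 − (1 − 0.870000)(1 − 0.856000)(1 − 0.818000) = 0.996593
Series (U1, [0.991360], U4, and [0.996593]): 0.801000 × 0.991360 × 0.803000 × 0.996593 = 0.6355

0.6355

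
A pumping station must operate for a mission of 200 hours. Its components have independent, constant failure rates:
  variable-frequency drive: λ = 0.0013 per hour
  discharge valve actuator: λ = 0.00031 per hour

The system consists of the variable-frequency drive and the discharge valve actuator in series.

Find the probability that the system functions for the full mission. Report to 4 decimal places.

R(variable-frequency drive) = exp(−0.0013 × 200) = 0.771052
R(discharge valve actuator) = exp(−0.00031 × 200) = 0.939883
Series (variable-frequency drive and discharge valve actuator): 0.771052 × 0.939883 = 0.7247

0.7247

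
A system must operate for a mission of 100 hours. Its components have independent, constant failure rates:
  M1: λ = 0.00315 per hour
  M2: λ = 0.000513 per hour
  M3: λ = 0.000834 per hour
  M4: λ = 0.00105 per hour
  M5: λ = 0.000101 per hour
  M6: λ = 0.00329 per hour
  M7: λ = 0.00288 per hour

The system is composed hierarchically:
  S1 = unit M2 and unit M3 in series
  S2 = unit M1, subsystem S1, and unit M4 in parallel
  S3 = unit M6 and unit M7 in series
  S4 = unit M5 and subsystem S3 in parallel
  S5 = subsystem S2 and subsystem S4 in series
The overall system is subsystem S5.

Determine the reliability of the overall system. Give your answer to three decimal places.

R(M1) = exp(−0.00315 × 100) = 0.72979
R(M2) = exp(−0.000513 × 100) = 0.94999
R(M3) = exp(−0.000834 × 100) = 0.91998
R(M4) = exp(−0.00105 × 100) = 0.90032
R(M5) = exp(−0.000101 × 100) = 0.98995
R(M6) = exp(−0.00329 × 100) = 0.71964
R(M7) = exp(−0.00288 × 100) = 0.74976
Series (M2 and M3): 0.94999 × 0.91998 = 0.87397
Parallel (M1, [0.87397], and M4): 1 − (1 − 0.72979)(1 − 0.87397)(1 − 0.90032) = 0.99661
Series (M6 and M7): 0.71964 × 0.74976 = 0.53956
Parallel (M5 and [0.53956]): 1 − (1 − 0.98995)(1 − 0.53956) = 0.99537
Series ([0.99661] and [0.99537]): 0.99661 × 0.99537 = 0.992

0.992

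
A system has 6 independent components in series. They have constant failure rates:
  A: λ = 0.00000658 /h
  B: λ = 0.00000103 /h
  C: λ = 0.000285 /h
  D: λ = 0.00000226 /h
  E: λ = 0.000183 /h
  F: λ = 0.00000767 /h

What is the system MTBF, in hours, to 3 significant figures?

2060

Series of exponential components: λ_sys = Σ λ_i
λ_sys = 0.00000658 + 0.00000103 + 0.000285 + 0.00000226 + 0.000183 + 0.00000767 = 4.8554e-04 /h
MTBF = 1 / λ_sys = 2060 h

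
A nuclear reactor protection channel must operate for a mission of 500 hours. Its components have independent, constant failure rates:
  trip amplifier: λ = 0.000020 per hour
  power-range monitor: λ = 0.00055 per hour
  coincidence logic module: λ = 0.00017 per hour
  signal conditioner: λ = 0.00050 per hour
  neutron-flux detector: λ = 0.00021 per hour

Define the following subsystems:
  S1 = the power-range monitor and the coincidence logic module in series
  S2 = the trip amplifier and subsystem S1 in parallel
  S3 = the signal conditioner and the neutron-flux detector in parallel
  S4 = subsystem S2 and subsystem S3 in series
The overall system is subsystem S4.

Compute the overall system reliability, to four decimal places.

R(trip amplifier) = exp(−0.000020 × 500) = 0.990050
R(power-range monitor) = exp(−0.00055 × 500) = 0.759572
R(coincidence logic module) = exp(−0.00017 × 500) = 0.918512
R(signal conditioner) = exp(−0.00050 × 500) = 0.778801
R(neutron-flux detector) = exp(−0.00021 × 500) = 0.900325
Series (power-range monitor and coincidence logic module): 0.759572 × 0.918512 = 0.697676
Parallel (trip amplifier and [0.697676]): 1 − (1 − 0.990050)(1 − 0.697676) = 0.996992
Parallel (signal conditioner and neutron-flux detector): 1 − (1 − 0.778801)(1 − 0.900325) = 0.977952
Series ([0.996992] and [0.977952]): 0.996992 × 0.977952 = 0.9750

0.9750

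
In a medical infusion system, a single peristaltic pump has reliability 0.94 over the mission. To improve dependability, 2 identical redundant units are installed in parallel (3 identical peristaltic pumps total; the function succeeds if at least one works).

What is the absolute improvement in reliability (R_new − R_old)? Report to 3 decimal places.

R_before = 0.94
R_after = 1 − (1 − 0.94)^3 = 1.000
ΔR = 1.000 − 0.94 = 0.060

0.060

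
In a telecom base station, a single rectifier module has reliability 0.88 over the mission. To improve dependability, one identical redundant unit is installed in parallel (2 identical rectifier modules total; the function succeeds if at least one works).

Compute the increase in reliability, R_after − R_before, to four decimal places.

R_before = 0.88
R_after = 1 − (1 − 0.88)^2 = 0.9856
ΔR = 0.9856 − 0.88 = 0.1056

0.1056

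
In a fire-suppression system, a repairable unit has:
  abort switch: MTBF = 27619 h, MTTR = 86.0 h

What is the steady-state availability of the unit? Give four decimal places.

0.9969

A(abort switch) = MTBF/(MTBF+MTTR) = 27619/(27619+86.0) = 0.9969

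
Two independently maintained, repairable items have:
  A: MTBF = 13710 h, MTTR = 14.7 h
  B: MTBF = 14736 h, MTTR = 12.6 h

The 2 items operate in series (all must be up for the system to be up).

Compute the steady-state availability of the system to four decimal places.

0.9981

A(A) = MTBF/(MTBF+MTTR) = 13710/(13710+14.7) = 0.998929
A(B) = MTBF/(MTBF+MTTR) = 14736/(14736+12.6) = 0.999146
Series availability: 0.998929 × 0.999146 = 0.9981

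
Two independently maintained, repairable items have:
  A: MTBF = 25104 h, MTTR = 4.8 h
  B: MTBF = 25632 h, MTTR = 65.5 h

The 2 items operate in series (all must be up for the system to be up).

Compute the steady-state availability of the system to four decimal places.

A(A) = MTBF/(MTBF+MTTR) = 25104/(25104+4.8) = 0.999809
A(B) = MTBF/(MTBF+MTTR) = 25632/(25632+65.5) = 0.997451
Series availability: 0.999809 × 0.997451 = 0.9973

0.9973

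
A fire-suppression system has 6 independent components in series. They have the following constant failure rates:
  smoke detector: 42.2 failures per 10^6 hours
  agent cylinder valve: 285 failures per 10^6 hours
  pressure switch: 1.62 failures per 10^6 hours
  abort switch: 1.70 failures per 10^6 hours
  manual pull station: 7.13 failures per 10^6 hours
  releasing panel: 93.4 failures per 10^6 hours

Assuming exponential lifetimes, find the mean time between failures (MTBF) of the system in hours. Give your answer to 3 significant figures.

Series of exponential components: λ_sys = Σ λ_i
λ_sys = 0.0000422 + 0.000285 + 0.00000162 + 0.00000170 + 0.00000713 + 0.0000934 = 4.3105e-04 /h
MTBF = 1 / λ_sys = 2320 h

2320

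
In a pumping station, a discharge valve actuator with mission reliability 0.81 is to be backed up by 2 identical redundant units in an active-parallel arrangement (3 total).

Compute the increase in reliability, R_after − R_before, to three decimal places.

R_before = 0.81
R_after = 1 − (1 − 0.81)^3 = 0.993
ΔR = 0.993 − 0.81 = 0.183

0.183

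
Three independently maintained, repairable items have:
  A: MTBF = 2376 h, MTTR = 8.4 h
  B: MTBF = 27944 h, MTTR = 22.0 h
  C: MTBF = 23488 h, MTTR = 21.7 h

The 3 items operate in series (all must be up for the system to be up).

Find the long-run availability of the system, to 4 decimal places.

A(A) = MTBF/(MTBF+MTTR) = 2376/(2376+8.4) = 0.996477
A(B) = MTBF/(MTBF+MTTR) = 27944/(27944+22.0) = 0.999213
A(C) = MTBF/(MTBF+MTTR) = 23488/(23488+21.7) = 0.999077
Series availability: 0.996477 × 0.999213 × 0.999077 = 0.9948

0.9948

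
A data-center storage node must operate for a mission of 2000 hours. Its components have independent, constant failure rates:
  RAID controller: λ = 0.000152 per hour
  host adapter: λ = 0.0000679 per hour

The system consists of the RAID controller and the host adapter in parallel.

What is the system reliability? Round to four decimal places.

0.9667

R(RAID controller) = exp(−0.000152 × 2000) = 0.737861
R(host adapter) = exp(−0.0000679 × 2000) = 0.873017
Parallel (RAID controller and host adapter): 1 − (1 − 0.737861)(1 − 0.873017) = 0.9667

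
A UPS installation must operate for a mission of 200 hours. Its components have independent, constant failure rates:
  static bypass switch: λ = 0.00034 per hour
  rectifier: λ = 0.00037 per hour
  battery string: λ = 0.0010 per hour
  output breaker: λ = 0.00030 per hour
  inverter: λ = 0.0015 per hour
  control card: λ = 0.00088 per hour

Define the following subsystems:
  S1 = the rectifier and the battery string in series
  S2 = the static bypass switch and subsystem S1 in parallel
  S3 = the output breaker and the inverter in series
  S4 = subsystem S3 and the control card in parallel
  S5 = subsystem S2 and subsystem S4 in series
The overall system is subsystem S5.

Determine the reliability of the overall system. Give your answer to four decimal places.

0.9362

R(static bypass switch) = exp(−0.00034 × 200) = 0.934260
R(rectifier) = exp(−0.00037 × 200) = 0.928672
R(battery string) = exp(−0.0010 × 200) = 0.818731
R(output breaker) = exp(−0.00030 × 200) = 0.941765
R(inverter) = exp(−0.0015 × 200) = 0.740818
R(control card) = exp(−0.00088 × 200) = 0.838618
Series (rectifier and battery string): 0.928672 × 0.818731 = 0.760333
Parallel (static bypass switch and [0.760333]): 1 − (1 − 0.934260)(1 − 0.760333) = 0.984244
Series (output breaker and inverter): 0.941765 × 0.740818 = 0.697676
Parallel ([0.697676] and control card): 1 − (1 − 0.697676)(1 − 0.838618) = 0.951210
Series ([0.984244] and [0.951210]): 0.984244 × 0.951210 = 0.9362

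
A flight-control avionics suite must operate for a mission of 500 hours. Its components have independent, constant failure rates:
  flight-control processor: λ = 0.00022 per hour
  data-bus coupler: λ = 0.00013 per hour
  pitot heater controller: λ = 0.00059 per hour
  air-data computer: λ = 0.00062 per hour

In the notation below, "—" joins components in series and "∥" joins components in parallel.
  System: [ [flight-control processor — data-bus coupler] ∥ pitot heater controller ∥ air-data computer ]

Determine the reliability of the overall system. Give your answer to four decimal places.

0.9891

R(flight-control processor) = exp(−0.00022 × 500) = 0.895834
R(data-bus coupler) = exp(−0.00013 × 500) = 0.937067
R(pitot heater controller) = exp(−0.00059 × 500) = 0.744532
R(air-data computer) = exp(−0.00062 × 500) = 0.733447
Series (flight-control processor and data-bus coupler): 0.895834 × 0.937067 = 0.839456
Parallel ([0.839456], pitot heater controller, and air-data computer): 1 − (1 − 0.839456)(1 − 0.744532)(1 − 0.733447) = 0.9891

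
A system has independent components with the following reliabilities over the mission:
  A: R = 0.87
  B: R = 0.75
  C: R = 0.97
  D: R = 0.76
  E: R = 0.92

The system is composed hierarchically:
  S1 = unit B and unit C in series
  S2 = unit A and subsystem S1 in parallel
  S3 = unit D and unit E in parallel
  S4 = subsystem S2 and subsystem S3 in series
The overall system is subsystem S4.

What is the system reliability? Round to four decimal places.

0.9461

Series (B and C): 0.750000 × 0.970000 = 0.727500
Parallel (A and [0.727500]): 1 − (1 − 0.870000)(1 − 0.727500) = 0.964575
Parallel (D and E): 1 − (1 − 0.760000)(1 − 0.920000) = 0.980800
Series ([0.964575] and [0.980800]): 0.964575 × 0.980800 = 0.9461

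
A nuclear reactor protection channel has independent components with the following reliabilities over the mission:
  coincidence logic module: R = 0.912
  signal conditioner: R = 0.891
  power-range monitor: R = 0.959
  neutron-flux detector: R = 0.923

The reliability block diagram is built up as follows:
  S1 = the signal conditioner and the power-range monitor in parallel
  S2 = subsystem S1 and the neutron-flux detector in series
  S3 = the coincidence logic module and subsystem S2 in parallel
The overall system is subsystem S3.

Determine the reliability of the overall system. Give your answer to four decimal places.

Parallel (signal conditioner and power-range monitor): 1 − (1 − 0.891000)(1 − 0.959000) = 0.995531
Series ([0.995531] and neutron-flux detector): 0.995531 × 0.923000 = 0.918875
Parallel (coincidence logic module and [0.918875]): 1 − (1 − 0.912000)(1 − 0.918875) = 0.9929

0.9929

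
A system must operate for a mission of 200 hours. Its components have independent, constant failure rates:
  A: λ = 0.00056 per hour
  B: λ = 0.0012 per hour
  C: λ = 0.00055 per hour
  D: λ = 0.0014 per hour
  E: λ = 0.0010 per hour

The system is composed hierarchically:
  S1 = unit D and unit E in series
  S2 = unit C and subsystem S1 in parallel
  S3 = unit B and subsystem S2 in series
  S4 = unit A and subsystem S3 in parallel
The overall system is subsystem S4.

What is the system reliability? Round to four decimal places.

0.9741

R(A) = exp(−0.00056 × 200) = 0.894044
R(B) = exp(−0.0012 × 200) = 0.786628
R(C) = exp(−0.00055 × 200) = 0.895834
R(D) = exp(−0.0014 × 200) = 0.755784
R(E) = exp(−0.0010 × 200) = 0.818731
Series (D and E): 0.755784 × 0.818731 = 0.618784
Parallel (C and [0.618784]): 1 − (1 − 0.895834)(1 − 0.618784) = 0.960290
Series (B and [0.960290]): 0.786628 × 0.960290 = 0.755391
Parallel (A and [0.755391]): 1 − (1 − 0.894044)(1 − 0.755391) = 0.9741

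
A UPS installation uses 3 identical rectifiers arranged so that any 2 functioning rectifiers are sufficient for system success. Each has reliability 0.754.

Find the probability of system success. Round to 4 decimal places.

R = Σ_{i=2}^{3} C(3,i) p^i (1−p)^{3−i} with p = 0.754
C(3,2)·0.754^2·0.246^1 = 0.419565
C(3,3)·0.754^3·0.246^0 = 0.428661
Sum = 0.8482

0.8482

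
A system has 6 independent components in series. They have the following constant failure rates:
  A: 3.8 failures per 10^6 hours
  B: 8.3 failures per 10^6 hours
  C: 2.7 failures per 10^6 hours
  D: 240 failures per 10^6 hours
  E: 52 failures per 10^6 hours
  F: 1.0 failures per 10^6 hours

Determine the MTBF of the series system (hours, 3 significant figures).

Series of exponential components: λ_sys = Σ λ_i
λ_sys = 0.0000038 + 0.0000083 + 0.0000027 + 0.00024 + 0.000052 + 0.0000010 = 3.0780e-04 /h
MTBF = 1 / λ_sys = 3250 h

3250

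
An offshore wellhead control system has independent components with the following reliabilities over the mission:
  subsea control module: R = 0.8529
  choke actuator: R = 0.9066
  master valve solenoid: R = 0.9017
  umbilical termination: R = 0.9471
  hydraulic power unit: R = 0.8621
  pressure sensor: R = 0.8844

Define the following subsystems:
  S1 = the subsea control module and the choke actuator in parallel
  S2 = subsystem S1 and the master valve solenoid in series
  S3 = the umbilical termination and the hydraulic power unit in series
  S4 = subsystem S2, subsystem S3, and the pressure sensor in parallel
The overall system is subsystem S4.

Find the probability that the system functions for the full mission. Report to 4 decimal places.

0.9977

Parallel (subsea control module and choke actuator): 1 − (1 − 0.852900)(1 − 0.906600) = 0.986261
Series ([0.986261] and master valve solenoid): 0.986261 × 0.901700 = 0.889312
Series (umbilical termination and hydraulic power unit): 0.947100 × 0.862100 = 0.816495
Parallel ([0.889312], [0.816495], and pressure sensor): 1 − (1 − 0.889312)(1 − 0.816495)(1 − 0.884400) = 0.9977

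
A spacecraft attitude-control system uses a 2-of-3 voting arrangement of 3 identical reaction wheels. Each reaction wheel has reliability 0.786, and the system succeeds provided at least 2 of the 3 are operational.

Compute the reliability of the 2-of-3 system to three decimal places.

0.882

R = Σ_{i=2}^{3} C(3,i) p^i (1−p)^{3−i} with p = 0.786
C(3,2)·0.786^2·0.214^1 = 0.39663
C(3,3)·0.786^3·0.214^0 = 0.48559
Sum = 0.882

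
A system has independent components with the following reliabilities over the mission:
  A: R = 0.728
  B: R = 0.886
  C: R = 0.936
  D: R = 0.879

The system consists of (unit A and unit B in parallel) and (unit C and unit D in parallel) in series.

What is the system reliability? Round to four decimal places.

Parallel (A and B): 1 − (1 − 0.728000)(1 − 0.886000) = 0.968992
Parallel (C and D): 1 − (1 − 0.936000)(1 − 0.879000) = 0.992256
Series ([0.968992] and [0.992256]): 0.968992 × 0.992256 = 0.9615

0.9615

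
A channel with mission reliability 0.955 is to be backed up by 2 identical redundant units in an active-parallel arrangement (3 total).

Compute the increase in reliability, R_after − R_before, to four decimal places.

0.0449

R_before = 0.955
R_after = 1 − (1 − 0.955)^3 = 0.9999
ΔR = 0.9999 − 0.955 = 0.0449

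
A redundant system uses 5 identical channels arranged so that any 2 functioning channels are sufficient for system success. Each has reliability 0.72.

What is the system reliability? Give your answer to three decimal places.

R = Σ_{i=2}^{5} C(5,i) p^i (1−p)^{5−i} with p = 0.72
C(5,2)·0.72^2·0.28^3 = 0.11380
C(5,3)·0.72^3·0.28^2 = 0.29263
C(5,4)·0.72^4·0.28^1 = 0.37623
C(5,5)·0.72^5·0.28^0 = 0.19349
Sum = 0.976

0.976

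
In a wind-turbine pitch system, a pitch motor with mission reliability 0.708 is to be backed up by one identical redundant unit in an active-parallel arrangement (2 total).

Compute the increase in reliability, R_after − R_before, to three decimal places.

R_before = 0.708
R_after = 1 − (1 − 0.708)^2 = 0.915
ΔR = 0.915 − 0.708 = 0.207

0.207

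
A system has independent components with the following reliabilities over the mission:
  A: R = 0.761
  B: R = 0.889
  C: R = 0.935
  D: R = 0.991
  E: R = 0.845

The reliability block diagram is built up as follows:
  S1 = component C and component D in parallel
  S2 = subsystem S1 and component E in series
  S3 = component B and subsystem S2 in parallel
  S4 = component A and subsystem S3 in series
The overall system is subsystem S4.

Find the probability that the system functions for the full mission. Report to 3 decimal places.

0.748

Parallel (C and D): 1 − (1 − 0.93500)(1 − 0.99100) = 0.99942
Series ([0.99942] and E): 0.99942 × 0.84500 = 0.84451
Parallel (B and [0.84451]): 1 − (1 − 0.88900)(1 − 0.84451) = 0.98274
Series (A and [0.98274]): 0.76100 × 0.98274 = 0.748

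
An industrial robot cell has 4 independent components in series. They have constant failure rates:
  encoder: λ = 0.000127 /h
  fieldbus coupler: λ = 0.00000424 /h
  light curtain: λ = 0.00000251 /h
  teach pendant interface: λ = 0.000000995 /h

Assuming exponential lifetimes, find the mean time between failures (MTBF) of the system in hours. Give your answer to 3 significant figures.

7420

Series of exponential components: λ_sys = Σ λ_i
λ_sys = 0.000127 + 0.00000424 + 0.00000251 + 0.000000995 = 1.3474e-04 /h
MTBF = 1 / λ_sys = 7420 h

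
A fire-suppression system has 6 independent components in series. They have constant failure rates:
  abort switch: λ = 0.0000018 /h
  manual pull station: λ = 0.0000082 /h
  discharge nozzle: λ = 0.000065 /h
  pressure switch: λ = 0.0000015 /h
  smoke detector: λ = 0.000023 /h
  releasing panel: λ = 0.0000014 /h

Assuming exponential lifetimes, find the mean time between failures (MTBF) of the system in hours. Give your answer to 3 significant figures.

Series of exponential components: λ_sys = Σ λ_i
λ_sys = 0.0000018 + 0.0000082 + 0.000065 + 0.0000015 + 0.000023 + 0.0000014 = 1.0090e-04 /h
MTBF = 1 / λ_sys = 9910 h

9910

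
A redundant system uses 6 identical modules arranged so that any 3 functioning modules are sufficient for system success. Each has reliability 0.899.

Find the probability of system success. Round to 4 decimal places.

0.9987

R = Σ_{i=3}^{6} C(6,i) p^i (1−p)^{6−i} with p = 0.899
C(6,3)·0.899^3·0.101^3 = 0.014972
C(6,4)·0.899^4·0.101^2 = 0.099948
C(6,5)·0.899^5·0.101^1 = 0.355853
C(6,6)·0.899^6·0.101^0 = 0.527908
Sum = 0.9987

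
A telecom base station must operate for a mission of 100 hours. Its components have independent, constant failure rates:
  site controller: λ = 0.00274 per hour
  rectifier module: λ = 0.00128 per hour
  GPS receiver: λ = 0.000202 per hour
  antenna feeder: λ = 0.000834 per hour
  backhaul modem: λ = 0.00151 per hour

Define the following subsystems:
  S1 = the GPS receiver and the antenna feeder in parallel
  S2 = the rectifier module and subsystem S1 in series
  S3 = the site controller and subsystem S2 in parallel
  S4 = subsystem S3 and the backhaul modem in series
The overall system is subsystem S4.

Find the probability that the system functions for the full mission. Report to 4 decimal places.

0.8348

R(site controller) = exp(−0.00274 × 100) = 0.760332
R(rectifier module) = exp(−0.00128 × 100) = 0.879853
R(GPS receiver) = exp(−0.000202 × 100) = 0.980003
R(antenna feeder) = exp(−0.000834 × 100) = 0.919983
R(backhaul modem) = exp(−0.00151 × 100) = 0.859848
Parallel (GPS receiver and antenna feeder): 1 − (1 − 0.980003)(1 − 0.919983) = 0.998400
Series (rectifier module and [0.998400]): 0.879853 × 0.998400 = 0.878445
Parallel (site controller and [0.878445]): 1 − (1 − 0.760332)(1 − 0.878445) = 0.970867
Series ([0.970867] and backhaul modem): 0.970867 × 0.859848 = 0.8348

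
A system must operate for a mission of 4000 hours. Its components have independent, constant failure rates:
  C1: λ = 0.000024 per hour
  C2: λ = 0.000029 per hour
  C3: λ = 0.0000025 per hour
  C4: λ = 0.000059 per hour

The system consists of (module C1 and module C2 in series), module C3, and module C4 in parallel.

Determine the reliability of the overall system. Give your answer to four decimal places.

0.9996

R(C1) = exp(−0.000024 × 4000) = 0.908464
R(C2) = exp(−0.000029 × 4000) = 0.890475
R(C3) = exp(−0.0000025 × 4000) = 0.990050
R(C4) = exp(−0.000059 × 4000) = 0.789781
Series (C1 and C2): 0.908464 × 0.890475 = 0.808964
Parallel ([0.808964], C3, and C4): 1 − (1 − 0.808964)(1 − 0.990050)(1 − 0.789781) = 0.9996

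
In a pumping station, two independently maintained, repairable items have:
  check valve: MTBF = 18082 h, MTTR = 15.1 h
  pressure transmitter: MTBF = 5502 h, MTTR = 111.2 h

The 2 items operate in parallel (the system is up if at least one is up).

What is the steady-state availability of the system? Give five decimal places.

0.99998

A(check valve) = MTBF/(MTBF+MTTR) = 18082/(18082+15.1) = 0.999166
A(pressure transmitter) = MTBF/(MTBF+MTTR) = 5502/(5502+111.2) = 0.980190
Parallel availability: 1 − (1 − 0.999166)(1 − 0.980190) = 0.99998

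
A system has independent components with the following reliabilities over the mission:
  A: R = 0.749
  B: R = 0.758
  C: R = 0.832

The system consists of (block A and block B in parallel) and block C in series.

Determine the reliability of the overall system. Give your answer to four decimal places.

Parallel (A and B): 1 − (1 − 0.749000)(1 − 0.758000) = 0.939258
Series ([0.939258] and C): 0.939258 × 0.832000 = 0.7815

0.7815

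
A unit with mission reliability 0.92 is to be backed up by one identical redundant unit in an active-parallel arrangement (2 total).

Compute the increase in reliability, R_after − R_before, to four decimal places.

R_before = 0.92
R_after = 1 − (1 − 0.92)^2 = 0.9936
ΔR = 0.9936 − 0.92 = 0.0736

0.0736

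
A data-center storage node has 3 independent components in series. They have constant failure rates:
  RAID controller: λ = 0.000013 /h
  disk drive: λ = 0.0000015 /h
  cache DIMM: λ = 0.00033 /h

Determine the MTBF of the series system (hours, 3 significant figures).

Series of exponential components: λ_sys = Σ λ_i
λ_sys = 0.000013 + 0.0000015 + 0.00033 = 3.4450e-04 /h
MTBF = 1 / λ_sys = 2900 h

2900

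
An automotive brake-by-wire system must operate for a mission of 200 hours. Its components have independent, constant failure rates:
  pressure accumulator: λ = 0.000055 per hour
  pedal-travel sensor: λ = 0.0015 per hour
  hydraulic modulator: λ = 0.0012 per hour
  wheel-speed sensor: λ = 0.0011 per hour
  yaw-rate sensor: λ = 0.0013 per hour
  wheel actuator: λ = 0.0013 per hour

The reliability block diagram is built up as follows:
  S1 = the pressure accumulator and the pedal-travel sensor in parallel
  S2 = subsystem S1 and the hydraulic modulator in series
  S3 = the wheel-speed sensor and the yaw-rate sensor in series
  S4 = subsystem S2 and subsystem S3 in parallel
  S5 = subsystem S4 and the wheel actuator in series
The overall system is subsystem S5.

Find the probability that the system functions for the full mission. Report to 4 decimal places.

0.7077

R(pressure accumulator) = exp(−0.000055 × 200) = 0.989060
R(pedal-travel sensor) = exp(−0.0015 × 200) = 0.740818
R(hydraulic modulator) = exp(−0.0012 × 200) = 0.786628
R(wheel-speed sensor) = exp(−0.0011 × 200) = 0.802519
R(yaw-rate sensor) = exp(−0.0013 × 200) = 0.771052
R(wheel actuator) = exp(−0.0013 × 200) = 0.771052
Parallel (pressure accumulator and pedal-travel sensor): 1 − (1 − 0.989060)(1 − 0.740818) = 0.997165
Series ([0.997165] and hydraulic modulator): 0.997165 × 0.786628 = 0.784398
Series (wheel-speed sensor and yaw-rate sensor): 0.802519 × 0.771052 = 0.618784
Parallel ([0.784398] and [0.618784]): 1 − (1 − 0.784398)(1 − 0.618784) = 0.917809
Series ([0.917809] and wheel actuator): 0.917809 × 0.771052 = 0.7077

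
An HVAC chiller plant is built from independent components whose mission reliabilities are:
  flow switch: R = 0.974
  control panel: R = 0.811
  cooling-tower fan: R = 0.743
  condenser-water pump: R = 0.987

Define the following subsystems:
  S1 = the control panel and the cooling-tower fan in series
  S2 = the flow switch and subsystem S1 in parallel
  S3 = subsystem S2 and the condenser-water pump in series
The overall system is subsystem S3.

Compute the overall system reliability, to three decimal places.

0.977

Series (control panel and cooling-tower fan): 0.81100 × 0.74300 = 0.60257
Parallel (flow switch and [0.60257]): 1 − (1 − 0.97400)(1 − 0.60257) = 0.98967
Series ([0.98967] and condenser-water pump): 0.98967 × 0.98700 = 0.977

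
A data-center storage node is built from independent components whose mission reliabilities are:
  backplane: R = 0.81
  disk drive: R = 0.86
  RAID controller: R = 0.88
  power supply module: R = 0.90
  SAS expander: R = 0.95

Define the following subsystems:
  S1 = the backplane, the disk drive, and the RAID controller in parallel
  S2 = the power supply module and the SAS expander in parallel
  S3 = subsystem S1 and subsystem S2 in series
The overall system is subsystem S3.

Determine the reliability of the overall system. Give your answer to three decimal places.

Parallel (backplane, disk drive, and RAID controller): 1 − (1 − 0.81000)(1 − 0.86000)(1 − 0.88000) = 0.99681
Parallel (power supply module and SAS expander): 1 − (1 − 0.90000)(1 − 0.95000) = 0.99500
Series ([0.99681] and [0.99500]): 0.99681 × 0.99500 = 0.992

0.992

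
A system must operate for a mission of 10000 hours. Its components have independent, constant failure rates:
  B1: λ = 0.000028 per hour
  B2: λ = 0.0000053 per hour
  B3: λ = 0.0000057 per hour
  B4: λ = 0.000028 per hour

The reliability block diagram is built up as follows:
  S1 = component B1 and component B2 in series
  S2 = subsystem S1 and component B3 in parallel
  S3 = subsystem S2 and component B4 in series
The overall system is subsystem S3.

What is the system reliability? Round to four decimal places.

R(B1) = exp(−0.000028 × 10000) = 0.755784
R(B2) = exp(−0.0000053 × 10000) = 0.948380
R(B3) = exp(−0.0000057 × 10000) = 0.944594
R(B4) = exp(−0.000028 × 10000) = 0.755784
Series (B1 and B2): 0.755784 × 0.948380 = 0.716770
Parallel ([0.716770] and B3): 1 − (1 − 0.716770)(1 − 0.944594) = 0.984307
Series ([0.984307] and B4): 0.984307 × 0.755784 = 0.7439

0.7439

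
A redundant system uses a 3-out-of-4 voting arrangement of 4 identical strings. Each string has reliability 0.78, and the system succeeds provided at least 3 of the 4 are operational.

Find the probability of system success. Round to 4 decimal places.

0.7878

R = Σ_{i=3}^{4} C(4,i) p^i (1−p)^{4−i} with p = 0.78
C(4,3)·0.78^3·0.22^1 = 0.417606
C(4,4)·0.78^4·0.22^0 = 0.370151
Sum = 0.7878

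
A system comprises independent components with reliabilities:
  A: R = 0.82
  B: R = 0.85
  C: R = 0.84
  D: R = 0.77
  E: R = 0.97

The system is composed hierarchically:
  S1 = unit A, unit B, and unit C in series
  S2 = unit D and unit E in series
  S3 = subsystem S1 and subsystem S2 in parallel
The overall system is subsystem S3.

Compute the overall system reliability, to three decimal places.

Series (A, B, and C): 0.82000 × 0.85000 × 0.84000 = 0.58548
Series (D and E): 0.77000 × 0.97000 = 0.74690
Parallel ([0.58548] and [0.74690]): 1 − (1 − 0.58548)(1 − 0.74690) = 0.895

0.895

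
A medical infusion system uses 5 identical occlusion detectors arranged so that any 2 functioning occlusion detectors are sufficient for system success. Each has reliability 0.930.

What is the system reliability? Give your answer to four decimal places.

0.9999

R = Σ_{i=2}^{5} C(5,i) p^i (1−p)^{5−i} with p = 0.930
C(5,2)·0.930^2·0.070^3 = 0.002967
C(5,3)·0.930^3·0.070^2 = 0.039413
C(5,4)·0.930^4·0.070^1 = 0.261818
C(5,5)·0.930^5·0.070^0 = 0.695688
Sum = 0.9999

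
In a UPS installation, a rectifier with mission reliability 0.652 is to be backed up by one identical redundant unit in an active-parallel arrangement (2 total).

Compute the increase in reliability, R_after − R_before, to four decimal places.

R_before = 0.652
R_after = 1 − (1 − 0.652)^2 = 0.8789
ΔR = 0.8789 − 0.652 = 0.2269

0.2269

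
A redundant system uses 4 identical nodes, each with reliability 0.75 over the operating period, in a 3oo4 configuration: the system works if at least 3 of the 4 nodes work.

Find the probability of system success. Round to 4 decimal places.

0.7383

R = Σ_{i=3}^{4} C(4,i) p^i (1−p)^{4−i} with p = 0.75
C(4,3)·0.75^3·0.25^1 = 0.421875
C(4,4)·0.75^4·0.25^0 = 0.316406
Sum = 0.7383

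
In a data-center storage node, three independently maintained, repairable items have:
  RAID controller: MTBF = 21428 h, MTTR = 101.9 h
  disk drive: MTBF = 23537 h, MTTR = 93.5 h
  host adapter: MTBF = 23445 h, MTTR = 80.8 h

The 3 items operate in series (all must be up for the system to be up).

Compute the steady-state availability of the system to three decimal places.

0.988

A(RAID controller) = MTBF/(MTBF+MTTR) = 21428/(21428+101.9) = 0.995267
A(disk drive) = MTBF/(MTBF+MTTR) = 23537/(23537+93.5) = 0.996043
A(host adapter) = MTBF/(MTBF+MTTR) = 23445/(23445+80.8) = 0.996565
Series availability: 0.995267 × 0.996043 × 0.996565 = 0.988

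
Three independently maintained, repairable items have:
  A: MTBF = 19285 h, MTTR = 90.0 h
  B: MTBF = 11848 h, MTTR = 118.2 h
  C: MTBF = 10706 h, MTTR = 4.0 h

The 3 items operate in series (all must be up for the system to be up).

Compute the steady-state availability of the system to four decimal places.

A(A) = MTBF/(MTBF+MTTR) = 19285/(19285+90.0) = 0.995355
A(B) = MTBF/(MTBF+MTTR) = 11848/(11848+118.2) = 0.990122
A(C) = MTBF/(MTBF+MTTR) = 10706/(10706+4.0) = 0.999627
Series availability: 0.995355 × 0.990122 × 0.999627 = 0.9852

0.9852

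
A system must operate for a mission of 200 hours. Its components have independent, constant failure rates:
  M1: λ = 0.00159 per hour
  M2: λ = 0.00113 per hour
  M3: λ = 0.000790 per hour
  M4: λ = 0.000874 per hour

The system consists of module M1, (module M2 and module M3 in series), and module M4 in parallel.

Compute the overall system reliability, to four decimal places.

R(M1) = exp(−0.00159 × 200) = 0.727603
R(M2) = exp(−0.00113 × 200) = 0.797718
R(M3) = exp(−0.000790 × 200) = 0.853850
R(M4) = exp(−0.000874 × 200) = 0.839625
Series (M2 and M3): 0.797718 × 0.853850 = 0.681132
Parallel (M1, [0.681132], and M4): 1 − (1 − 0.727603)(1 − 0.681132)(1 − 0.839625) = 0.9861

0.9861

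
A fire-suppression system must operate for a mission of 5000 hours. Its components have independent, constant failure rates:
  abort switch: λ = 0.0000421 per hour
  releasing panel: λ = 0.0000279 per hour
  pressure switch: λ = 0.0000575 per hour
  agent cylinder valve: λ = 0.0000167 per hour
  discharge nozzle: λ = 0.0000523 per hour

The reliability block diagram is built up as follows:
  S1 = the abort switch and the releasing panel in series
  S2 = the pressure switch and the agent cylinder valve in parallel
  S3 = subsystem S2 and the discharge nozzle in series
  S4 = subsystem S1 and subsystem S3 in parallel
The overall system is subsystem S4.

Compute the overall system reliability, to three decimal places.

0.927

R(abort switch) = exp(−0.0000421 × 5000) = 0.81018
R(releasing panel) = exp(−0.0000279 × 5000) = 0.86979
R(pressure switch) = exp(−0.0000575 × 5000) = 0.75014
R(agent cylinder valve) = exp(−0.0000167 × 5000) = 0.91989
R(discharge nozzle) = exp(−0.0000523 × 5000) = 0.76990
Series (abort switch and releasing panel): 0.81018 × 0.86979 = 0.70469
Parallel (pressure switch and agent cylinder valve): 1 − (1 − 0.75014)(1 − 0.91989) = 0.97998
Series ([0.97998] and discharge nozzle): 0.97998 × 0.76990 = 0.75449
Parallel ([0.70469] and [0.75449]): 1 − (1 − 0.70469)(1 − 0.75449) = 0.927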